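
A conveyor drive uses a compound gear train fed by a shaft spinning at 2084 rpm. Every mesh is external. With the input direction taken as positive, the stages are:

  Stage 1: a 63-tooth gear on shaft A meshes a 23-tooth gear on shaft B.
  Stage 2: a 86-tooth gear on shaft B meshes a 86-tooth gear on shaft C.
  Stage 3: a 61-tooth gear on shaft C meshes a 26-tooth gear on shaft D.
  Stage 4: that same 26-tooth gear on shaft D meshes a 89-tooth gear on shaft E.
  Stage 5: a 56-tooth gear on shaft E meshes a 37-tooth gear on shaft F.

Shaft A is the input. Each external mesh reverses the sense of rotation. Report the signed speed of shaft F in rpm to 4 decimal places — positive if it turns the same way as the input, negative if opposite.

Stage 1 [63T→23T]: ω = 2084.0000×63/23 = 5708.3478 rpm, dir flips to −; running = −5708.3478
Stage 2 [86T→86T]: ω = 5708.3478×86/86 = 5708.3478 rpm, dir flips to +; running = +5708.3478
Stage 3 [61T→26T]: ω = 5708.3478×61/26 = 13392.6622 rpm, dir flips to −; running = −13392.6622
Stage 4 [26T→89T]: ω = 13392.6622×26/89 = 3912.4631 rpm, dir flips to +; running = +3912.4631
Stage 5 [56T→37T]: ω = 3912.4631×56/37 = 5921.5658 rpm, dir flips to −; running = −5921.5658

-5921.5658 rpm (opposite to input, |ω| = 5921.5658 rpm)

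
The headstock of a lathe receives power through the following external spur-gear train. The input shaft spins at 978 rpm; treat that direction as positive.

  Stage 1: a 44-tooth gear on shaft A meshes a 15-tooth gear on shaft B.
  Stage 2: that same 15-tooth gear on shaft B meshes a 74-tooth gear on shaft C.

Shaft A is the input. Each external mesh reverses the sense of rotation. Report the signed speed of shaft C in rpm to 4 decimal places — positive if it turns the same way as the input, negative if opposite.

+581.5135 rpm (same as input, |ω| = 581.5135 rpm)

Stage 1 [44T→15T]: ω = 978.0000×44/15 = 2868.8000 rpm, dir flips to −; running = −2868.8000
Stage 2 [15T→74T]: ω = 2868.8000×15/74 = 581.5135 rpm, dir flips to +; running = +581.5135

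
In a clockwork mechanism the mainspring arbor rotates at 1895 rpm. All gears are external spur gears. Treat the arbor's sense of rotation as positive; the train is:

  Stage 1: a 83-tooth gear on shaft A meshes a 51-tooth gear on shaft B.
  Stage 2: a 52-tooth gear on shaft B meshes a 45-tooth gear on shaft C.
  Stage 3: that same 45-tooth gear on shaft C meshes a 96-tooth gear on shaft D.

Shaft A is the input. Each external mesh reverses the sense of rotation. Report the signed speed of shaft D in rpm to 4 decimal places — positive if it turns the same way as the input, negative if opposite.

-1670.5106 rpm (opposite to input, |ω| = 1670.5106 rpm)

Stage 1 [83T→51T]: ω = 1895.0000×83/51 = 3084.0196 rpm, dir flips to −; running = −3084.0196
Stage 2 [52T→45T]: ω = 3084.0196×52/45 = 3563.7560 rpm, dir flips to +; running = +3563.7560
Stage 3 [45T→96T]: ω = 3563.7560×45/96 = 1670.5106 rpm, dir flips to −; running = −1670.5106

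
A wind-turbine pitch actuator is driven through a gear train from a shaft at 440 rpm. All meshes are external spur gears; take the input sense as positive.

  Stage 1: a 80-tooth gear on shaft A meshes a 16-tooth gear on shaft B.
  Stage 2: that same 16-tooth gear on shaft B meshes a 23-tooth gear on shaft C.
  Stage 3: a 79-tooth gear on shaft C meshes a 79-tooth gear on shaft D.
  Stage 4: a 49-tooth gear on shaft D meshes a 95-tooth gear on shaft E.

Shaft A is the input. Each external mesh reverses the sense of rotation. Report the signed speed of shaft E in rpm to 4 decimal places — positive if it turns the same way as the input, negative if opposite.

+789.3822 rpm (same as input, |ω| = 789.3822 rpm)

Stage 1 [80T→16T]: ω = 440.0000×80/16 = 2200.0000 rpm, dir flips to −; running = −2200.0000
Stage 2 [16T→23T]: ω = 2200.0000×16/23 = 1530.4348 rpm, dir flips to +; running = +1530.4348
Stage 3 [79T→79T]: ω = 1530.4348×79/79 = 1530.4348 rpm, dir flips to −; running = −1530.4348
Stage 4 [49T→95T]: ω = 1530.4348×49/95 = 789.3822 rpm, dir flips to +; running = +789.3822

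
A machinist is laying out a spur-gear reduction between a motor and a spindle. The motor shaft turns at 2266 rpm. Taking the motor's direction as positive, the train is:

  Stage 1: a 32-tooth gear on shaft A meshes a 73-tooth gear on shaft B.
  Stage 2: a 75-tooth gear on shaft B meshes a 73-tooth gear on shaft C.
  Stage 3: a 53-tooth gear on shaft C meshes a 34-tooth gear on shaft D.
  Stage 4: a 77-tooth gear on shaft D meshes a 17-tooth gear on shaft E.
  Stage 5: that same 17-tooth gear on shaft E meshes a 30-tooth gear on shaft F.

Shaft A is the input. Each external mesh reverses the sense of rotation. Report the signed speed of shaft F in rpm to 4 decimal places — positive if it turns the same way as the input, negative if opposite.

Stage 1 [32T→73T]: ω = 2266.0000×32/73 = 993.3151 rpm, dir flips to −; running = −993.3151
Stage 2 [75T→73T]: ω = 993.3151×75/73 = 1020.5292 rpm, dir flips to +; running = +1020.5292
Stage 3 [53T→34T]: ω = 1020.5292×53/34 = 1590.8249 rpm, dir flips to −; running = −1590.8249
Stage 4 [77T→17T]: ω = 1590.8249×77/17 = 7205.5010 rpm, dir flips to +; running = +7205.5010
Stage 5 [17T→30T]: ω = 7205.5010×17/30 = 4083.1172 rpm, dir flips to −; running = −4083.1172

-4083.1172 rpm (opposite to input, |ω| = 4083.1172 rpm)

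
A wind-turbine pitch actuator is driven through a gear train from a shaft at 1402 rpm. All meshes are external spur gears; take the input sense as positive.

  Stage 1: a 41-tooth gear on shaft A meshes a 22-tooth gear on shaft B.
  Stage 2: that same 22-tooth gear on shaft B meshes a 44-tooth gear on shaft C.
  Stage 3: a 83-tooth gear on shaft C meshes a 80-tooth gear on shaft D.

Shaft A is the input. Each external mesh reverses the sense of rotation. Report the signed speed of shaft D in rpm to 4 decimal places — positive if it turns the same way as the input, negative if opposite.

Stage 1 [41T→22T]: ω = 1402.0000×41/22 = 2612.8182 rpm, dir flips to −; running = −2612.8182
Stage 2 [22T→44T]: ω = 2612.8182×22/44 = 1306.4091 rpm, dir flips to +; running = +1306.4091
Stage 3 [83T→80T]: ω = 1306.4091×83/80 = 1355.3994 rpm, dir flips to −; running = −1355.3994

-1355.3994 rpm (opposite to input, |ω| = 1355.3994 rpm)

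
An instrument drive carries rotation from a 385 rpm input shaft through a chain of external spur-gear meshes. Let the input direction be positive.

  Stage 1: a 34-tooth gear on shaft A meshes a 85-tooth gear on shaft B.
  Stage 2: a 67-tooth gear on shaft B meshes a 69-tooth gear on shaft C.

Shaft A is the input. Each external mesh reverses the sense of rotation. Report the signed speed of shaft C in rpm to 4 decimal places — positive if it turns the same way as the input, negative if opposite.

Stage 1 [34T→85T]: ω = 385.0000×34/85 = 154.0000 rpm, dir flips to −; running = −154.0000
Stage 2 [67T→69T]: ω = 154.0000×67/69 = 149.5362 rpm, dir flips to +; running = +149.5362

+149.5362 rpm (same as input, |ω| = 149.5362 rpm)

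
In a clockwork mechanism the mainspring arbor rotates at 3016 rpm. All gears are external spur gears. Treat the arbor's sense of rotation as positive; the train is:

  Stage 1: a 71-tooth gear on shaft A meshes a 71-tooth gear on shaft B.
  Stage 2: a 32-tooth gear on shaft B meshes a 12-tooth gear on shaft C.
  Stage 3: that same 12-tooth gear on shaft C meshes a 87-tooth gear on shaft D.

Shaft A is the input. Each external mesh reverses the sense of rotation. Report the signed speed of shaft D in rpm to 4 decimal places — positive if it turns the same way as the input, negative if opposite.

Stage 1 [71T→71T]: ω = 3016.0000×71/71 = 3016.0000 rpm, dir flips to −; running = −3016.0000
Stage 2 [32T→12T]: ω = 3016.0000×32/12 = 8042.6667 rpm, dir flips to +; running = +8042.6667
Stage 3 [12T→87T]: ω = 8042.6667×12/87 = 1109.3333 rpm, dir flips to −; running = −1109.3333

-1109.3333 rpm (opposite to input, |ω| = 1109.3333 rpm)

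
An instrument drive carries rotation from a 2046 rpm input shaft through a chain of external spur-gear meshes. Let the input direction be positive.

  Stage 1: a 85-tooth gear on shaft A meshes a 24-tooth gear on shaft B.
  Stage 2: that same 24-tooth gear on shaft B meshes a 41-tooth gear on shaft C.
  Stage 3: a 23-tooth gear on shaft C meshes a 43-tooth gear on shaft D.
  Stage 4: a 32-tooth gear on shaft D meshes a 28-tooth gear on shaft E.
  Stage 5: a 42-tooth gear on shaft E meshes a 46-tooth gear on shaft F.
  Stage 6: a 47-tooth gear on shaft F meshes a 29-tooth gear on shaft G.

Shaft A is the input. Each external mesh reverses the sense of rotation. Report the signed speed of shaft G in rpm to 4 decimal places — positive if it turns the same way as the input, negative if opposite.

Stage 1 [85T→24T]: ω = 2046.0000×85/24 = 7246.2500 rpm, dir flips to −; running = −7246.2500
Stage 2 [24T→41T]: ω = 7246.2500×24/41 = 4241.7073 rpm, dir flips to +; running = +4241.7073
Stage 3 [23T→43T]: ω = 4241.7073×23/43 = 2268.8202 rpm, dir flips to −; running = −2268.8202
Stage 4 [32T→28T]: ω = 2268.8202×32/28 = 2592.9374 rpm, dir flips to +; running = +2592.9374
Stage 5 [42T→46T]: ω = 2592.9374×42/46 = 2367.4645 rpm, dir flips to −; running = −2367.4645
Stage 6 [47T→29T]: ω = 2367.4645×47/29 = 3836.9253 rpm, dir flips to +; running = +3836.9253

+3836.9253 rpm (same as input, |ω| = 3836.9253 rpm)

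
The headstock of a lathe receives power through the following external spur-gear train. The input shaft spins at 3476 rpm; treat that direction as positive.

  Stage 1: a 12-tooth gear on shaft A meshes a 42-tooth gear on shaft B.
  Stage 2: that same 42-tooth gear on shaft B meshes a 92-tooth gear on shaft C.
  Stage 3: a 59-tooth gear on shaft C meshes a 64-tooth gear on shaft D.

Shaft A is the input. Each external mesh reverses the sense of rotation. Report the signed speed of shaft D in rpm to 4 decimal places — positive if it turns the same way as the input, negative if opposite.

Stage 1 [12T→42T]: ω = 3476.0000×12/42 = 993.1429 rpm, dir flips to −; running = −993.1429
Stage 2 [42T→92T]: ω = 993.1429×42/92 = 453.3913 rpm, dir flips to +; running = +453.3913
Stage 3 [59T→64T]: ω = 453.3913×59/64 = 417.9701 rpm, dir flips to −; running = −417.9701

-417.9701 rpm (opposite to input, |ω| = 417.9701 rpm)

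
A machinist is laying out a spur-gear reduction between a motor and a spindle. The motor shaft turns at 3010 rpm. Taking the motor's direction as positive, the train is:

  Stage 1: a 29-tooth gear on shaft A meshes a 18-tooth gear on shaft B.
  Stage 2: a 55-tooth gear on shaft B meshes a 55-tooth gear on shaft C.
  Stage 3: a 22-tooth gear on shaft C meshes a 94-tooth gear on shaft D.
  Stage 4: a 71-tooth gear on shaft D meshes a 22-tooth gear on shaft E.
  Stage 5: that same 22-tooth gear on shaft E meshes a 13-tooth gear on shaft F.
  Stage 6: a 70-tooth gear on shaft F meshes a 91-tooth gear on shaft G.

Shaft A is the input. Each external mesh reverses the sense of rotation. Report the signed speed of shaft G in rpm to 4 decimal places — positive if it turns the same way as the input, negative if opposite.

+4768.2439 rpm (same as input, |ω| = 4768.2439 rpm)

Stage 1 [29T→18T]: ω = 3010.0000×29/18 = 4849.4444 rpm, dir flips to −; running = −4849.4444
Stage 2 [55T→55T]: ω = 4849.4444×55/55 = 4849.4444 rpm, dir flips to +; running = +4849.4444
Stage 3 [22T→94T]: ω = 4849.4444×22/94 = 1134.9764 rpm, dir flips to −; running = −1134.9764
Stage 4 [71T→22T]: ω = 1134.9764×71/22 = 3662.8783 rpm, dir flips to +; running = +3662.8783
Stage 5 [22T→13T]: ω = 3662.8783×22/13 = 6198.7170 rpm, dir flips to −; running = −6198.7170
Stage 6 [70T→91T]: ω = 6198.7170×70/91 = 4768.2439 rpm, dir flips to +; running = +4768.2439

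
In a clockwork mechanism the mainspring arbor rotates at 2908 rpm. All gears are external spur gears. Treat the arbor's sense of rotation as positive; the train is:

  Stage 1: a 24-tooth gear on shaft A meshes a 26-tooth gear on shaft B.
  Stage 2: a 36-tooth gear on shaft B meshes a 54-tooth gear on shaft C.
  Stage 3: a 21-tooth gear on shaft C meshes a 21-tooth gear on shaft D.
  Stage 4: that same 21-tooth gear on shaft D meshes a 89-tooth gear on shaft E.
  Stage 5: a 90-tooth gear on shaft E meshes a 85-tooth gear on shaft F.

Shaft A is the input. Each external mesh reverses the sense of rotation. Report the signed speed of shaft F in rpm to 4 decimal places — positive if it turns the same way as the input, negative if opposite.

Stage 1 [24T→26T]: ω = 2908.0000×24/26 = 2684.3077 rpm, dir flips to −; running = −2684.3077
Stage 2 [36T→54T]: ω = 2684.3077×36/54 = 1789.5385 rpm, dir flips to +; running = +1789.5385
Stage 3 [21T→21T]: ω = 1789.5385×21/21 = 1789.5385 rpm, dir flips to −; running = −1789.5385
Stage 4 [21T→89T]: ω = 1789.5385×21/89 = 422.2506 rpm, dir flips to +; running = +422.2506
Stage 5 [90T→85T]: ω = 422.2506×90/85 = 447.0889 rpm, dir flips to −; running = −447.0889

-447.0889 rpm (opposite to input, |ω| = 447.0889 rpm)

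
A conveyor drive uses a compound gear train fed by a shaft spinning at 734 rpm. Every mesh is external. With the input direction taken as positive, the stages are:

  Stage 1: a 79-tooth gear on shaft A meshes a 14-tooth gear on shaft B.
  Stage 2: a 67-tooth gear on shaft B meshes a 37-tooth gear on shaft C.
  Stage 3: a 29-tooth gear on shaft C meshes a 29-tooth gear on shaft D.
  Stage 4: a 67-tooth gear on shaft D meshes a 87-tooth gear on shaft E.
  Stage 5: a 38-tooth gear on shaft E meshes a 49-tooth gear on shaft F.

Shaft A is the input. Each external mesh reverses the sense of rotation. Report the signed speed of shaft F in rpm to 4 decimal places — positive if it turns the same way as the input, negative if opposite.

-4479.3115 rpm (opposite to input, |ω| = 4479.3115 rpm)

Stage 1 [79T→14T]: ω = 734.0000×79/14 = 4141.8571 rpm, dir flips to −; running = −4141.8571
Stage 2 [67T→37T]: ω = 4141.8571×67/37 = 7500.1197 rpm, dir flips to +; running = +7500.1197
Stage 3 [29T→29T]: ω = 7500.1197×29/29 = 7500.1197 rpm, dir flips to −; running = −7500.1197
Stage 4 [67T→87T]: ω = 7500.1197×67/87 = 5775.9542 rpm, dir flips to +; running = +5775.9542
Stage 5 [38T→49T]: ω = 5775.9542×38/49 = 4479.3115 rpm, dir flips to −; running = −4479.3115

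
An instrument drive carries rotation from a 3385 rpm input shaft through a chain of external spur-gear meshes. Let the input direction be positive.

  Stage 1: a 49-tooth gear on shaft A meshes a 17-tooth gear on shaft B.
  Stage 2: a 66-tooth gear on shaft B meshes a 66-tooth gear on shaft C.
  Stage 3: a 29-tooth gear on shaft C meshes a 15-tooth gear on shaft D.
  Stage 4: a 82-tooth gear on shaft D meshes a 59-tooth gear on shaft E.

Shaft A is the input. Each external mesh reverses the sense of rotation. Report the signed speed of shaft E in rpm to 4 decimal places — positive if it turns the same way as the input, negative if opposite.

+26216.4819 rpm (same as input, |ω| = 26216.4819 rpm)

Stage 1 [49T→17T]: ω = 3385.0000×49/17 = 9756.7647 rpm, dir flips to −; running = −9756.7647
Stage 2 [66T→66T]: ω = 9756.7647×66/66 = 9756.7647 rpm, dir flips to +; running = +9756.7647
Stage 3 [29T→15T]: ω = 9756.7647×29/15 = 18863.0784 rpm, dir flips to −; running = −18863.0784
Stage 4 [82T→59T]: ω = 18863.0784×82/59 = 26216.4819 rpm, dir flips to +; running = +26216.4819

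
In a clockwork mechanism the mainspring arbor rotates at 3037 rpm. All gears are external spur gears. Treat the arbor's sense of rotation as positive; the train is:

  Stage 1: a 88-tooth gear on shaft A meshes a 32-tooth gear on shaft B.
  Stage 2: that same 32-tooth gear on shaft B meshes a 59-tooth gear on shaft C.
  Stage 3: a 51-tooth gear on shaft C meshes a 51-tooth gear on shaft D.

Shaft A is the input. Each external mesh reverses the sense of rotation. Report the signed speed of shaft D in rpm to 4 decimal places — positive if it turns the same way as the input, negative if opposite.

-4529.7627 rpm (opposite to input, |ω| = 4529.7627 rpm)

Stage 1 [88T→32T]: ω = 3037.0000×88/32 = 8351.7500 rpm, dir flips to −; running = −8351.7500
Stage 2 [32T→59T]: ω = 8351.7500×32/59 = 4529.7627 rpm, dir flips to +; running = +4529.7627
Stage 3 [51T→51T]: ω = 4529.7627×51/51 = 4529.7627 rpm, dir flips to −; running = −4529.7627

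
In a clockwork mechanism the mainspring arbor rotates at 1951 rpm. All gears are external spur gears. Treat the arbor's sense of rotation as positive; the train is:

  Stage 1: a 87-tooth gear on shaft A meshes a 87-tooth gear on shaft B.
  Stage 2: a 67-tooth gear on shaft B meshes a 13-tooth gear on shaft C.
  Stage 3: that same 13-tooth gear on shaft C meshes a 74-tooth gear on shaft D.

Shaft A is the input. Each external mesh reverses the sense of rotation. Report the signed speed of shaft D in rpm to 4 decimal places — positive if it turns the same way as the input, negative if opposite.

Stage 1 [87T→87T]: ω = 1951.0000×87/87 = 1951.0000 rpm, dir flips to −; running = −1951.0000
Stage 2 [67T→13T]: ω = 1951.0000×67/13 = 10055.1538 rpm, dir flips to +; running = +10055.1538
Stage 3 [13T→74T]: ω = 10055.1538×13/74 = 1766.4459 rpm, dir flips to −; running = −1766.4459

-1766.4459 rpm (opposite to input, |ω| = 1766.4459 rpm)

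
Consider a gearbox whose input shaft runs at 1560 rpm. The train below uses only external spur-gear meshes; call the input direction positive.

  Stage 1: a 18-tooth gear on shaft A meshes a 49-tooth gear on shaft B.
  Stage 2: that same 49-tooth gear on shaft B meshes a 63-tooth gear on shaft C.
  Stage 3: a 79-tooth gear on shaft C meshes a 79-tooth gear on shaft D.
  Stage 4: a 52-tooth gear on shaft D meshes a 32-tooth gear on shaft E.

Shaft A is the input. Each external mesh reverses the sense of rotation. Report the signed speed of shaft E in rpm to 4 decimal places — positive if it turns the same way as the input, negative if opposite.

Stage 1 [18T→49T]: ω = 1560.0000×18/49 = 573.0612 rpm, dir flips to −; running = −573.0612
Stage 2 [49T→63T]: ω = 573.0612×49/63 = 445.7143 rpm, dir flips to +; running = +445.7143
Stage 3 [79T→79T]: ω = 445.7143×79/79 = 445.7143 rpm, dir flips to −; running = −445.7143
Stage 4 [52T→32T]: ω = 445.7143×52/32 = 724.2857 rpm, dir flips to +; running = +724.2857

+724.2857 rpm (same as input, |ω| = 724.2857 rpm)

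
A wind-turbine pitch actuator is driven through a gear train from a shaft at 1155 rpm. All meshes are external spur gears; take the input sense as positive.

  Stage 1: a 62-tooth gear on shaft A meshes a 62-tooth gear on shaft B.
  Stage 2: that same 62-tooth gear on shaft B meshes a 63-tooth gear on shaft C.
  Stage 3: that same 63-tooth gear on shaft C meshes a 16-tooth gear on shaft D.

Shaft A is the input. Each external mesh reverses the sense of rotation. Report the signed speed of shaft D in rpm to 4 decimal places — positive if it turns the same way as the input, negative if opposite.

-4475.6250 rpm (opposite to input, |ω| = 4475.6250 rpm)

Stage 1 [62T→62T]: ω = 1155.0000×62/62 = 1155.0000 rpm, dir flips to −; running = −1155.0000
Stage 2 [62T→63T]: ω = 1155.0000×62/63 = 1136.6667 rpm, dir flips to +; running = +1136.6667
Stage 3 [63T→16T]: ω = 1136.6667×63/16 = 4475.6250 rpm, dir flips to −; running = −4475.6250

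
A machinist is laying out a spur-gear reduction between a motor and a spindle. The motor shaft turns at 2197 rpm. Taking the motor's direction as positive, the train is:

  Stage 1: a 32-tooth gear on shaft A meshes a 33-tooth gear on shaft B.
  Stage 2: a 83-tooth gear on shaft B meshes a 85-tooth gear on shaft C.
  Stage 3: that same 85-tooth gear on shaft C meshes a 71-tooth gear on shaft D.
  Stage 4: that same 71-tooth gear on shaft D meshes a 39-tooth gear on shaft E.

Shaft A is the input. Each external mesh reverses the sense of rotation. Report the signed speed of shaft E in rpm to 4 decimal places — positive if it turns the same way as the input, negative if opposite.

+4533.9798 rpm (same as input, |ω| = 4533.9798 rpm)

Stage 1 [32T→33T]: ω = 2197.0000×32/33 = 2130.4242 rpm, dir flips to −; running = −2130.4242
Stage 2 [83T→85T]: ω = 2130.4242×83/85 = 2080.2966 rpm, dir flips to +; running = +2080.2966
Stage 3 [85T→71T]: ω = 2080.2966×85/71 = 2490.4959 rpm, dir flips to −; running = −2490.4959
Stage 4 [71T→39T]: ω = 2490.4959×71/39 = 4533.9798 rpm, dir flips to +; running = +4533.9798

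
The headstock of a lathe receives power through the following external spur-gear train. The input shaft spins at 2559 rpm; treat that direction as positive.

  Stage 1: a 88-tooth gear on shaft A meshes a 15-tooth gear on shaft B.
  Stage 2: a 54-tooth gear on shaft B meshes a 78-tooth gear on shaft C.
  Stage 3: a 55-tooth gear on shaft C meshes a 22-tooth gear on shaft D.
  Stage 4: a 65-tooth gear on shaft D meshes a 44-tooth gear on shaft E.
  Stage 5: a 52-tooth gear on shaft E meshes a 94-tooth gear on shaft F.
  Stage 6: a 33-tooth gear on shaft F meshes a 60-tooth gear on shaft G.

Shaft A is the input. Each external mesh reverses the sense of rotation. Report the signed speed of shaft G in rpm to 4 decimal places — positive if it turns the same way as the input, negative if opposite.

+11678.8404 rpm (same as input, |ω| = 11678.8404 rpm)

Stage 1 [88T→15T]: ω = 2559.0000×88/15 = 15012.8000 rpm, dir flips to −; running = −15012.8000
Stage 2 [54T→78T]: ω = 15012.8000×54/78 = 10393.4769 rpm, dir flips to +; running = +10393.4769
Stage 3 [55T→22T]: ω = 10393.4769×55/22 = 25983.6923 rpm, dir flips to −; running = −25983.6923
Stage 4 [65T→44T]: ω = 25983.6923×65/44 = 38385.0000 rpm, dir flips to +; running = +38385.0000
Stage 5 [52T→94T]: ω = 38385.0000×52/94 = 21234.2553 rpm, dir flips to −; running = −21234.2553
Stage 6 [33T→60T]: ω = 21234.2553×33/60 = 11678.8404 rpm, dir flips to +; running = +11678.8404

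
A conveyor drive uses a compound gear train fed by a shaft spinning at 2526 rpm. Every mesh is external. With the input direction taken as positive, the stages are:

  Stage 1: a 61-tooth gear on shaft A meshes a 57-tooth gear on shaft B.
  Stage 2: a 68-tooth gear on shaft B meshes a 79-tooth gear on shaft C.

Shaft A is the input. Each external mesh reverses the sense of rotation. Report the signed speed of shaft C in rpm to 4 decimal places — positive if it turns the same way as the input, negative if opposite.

+2326.8594 rpm (same as input, |ω| = 2326.8594 rpm)

Stage 1 [61T→57T]: ω = 2526.0000×61/57 = 2703.2632 rpm, dir flips to −; running = −2703.2632
Stage 2 [68T→79T]: ω = 2703.2632×68/79 = 2326.8594 rpm, dir flips to +; running = +2326.8594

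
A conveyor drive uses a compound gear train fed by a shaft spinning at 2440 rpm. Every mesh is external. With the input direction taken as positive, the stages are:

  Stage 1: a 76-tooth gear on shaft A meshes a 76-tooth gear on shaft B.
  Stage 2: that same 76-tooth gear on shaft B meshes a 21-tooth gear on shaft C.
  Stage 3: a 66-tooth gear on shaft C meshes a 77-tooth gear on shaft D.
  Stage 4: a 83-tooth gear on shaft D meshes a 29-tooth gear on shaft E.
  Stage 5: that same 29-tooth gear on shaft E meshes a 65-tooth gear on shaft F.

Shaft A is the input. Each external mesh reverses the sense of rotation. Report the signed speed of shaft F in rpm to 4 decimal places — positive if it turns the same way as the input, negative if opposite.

-9665.0047 rpm (opposite to input, |ω| = 9665.0047 rpm)

Stage 1 [76T→76T]: ω = 2440.0000×76/76 = 2440.0000 rpm, dir flips to −; running = −2440.0000
Stage 2 [76T→21T]: ω = 2440.0000×76/21 = 8830.4762 rpm, dir flips to +; running = +8830.4762
Stage 3 [66T→77T]: ω = 8830.4762×66/77 = 7568.9796 rpm, dir flips to −; running = −7568.9796
Stage 4 [83T→29T]: ω = 7568.9796×83/29 = 21662.9416 rpm, dir flips to +; running = +21662.9416
Stage 5 [29T→65T]: ω = 21662.9416×29/65 = 9665.0047 rpm, dir flips to −; running = −9665.0047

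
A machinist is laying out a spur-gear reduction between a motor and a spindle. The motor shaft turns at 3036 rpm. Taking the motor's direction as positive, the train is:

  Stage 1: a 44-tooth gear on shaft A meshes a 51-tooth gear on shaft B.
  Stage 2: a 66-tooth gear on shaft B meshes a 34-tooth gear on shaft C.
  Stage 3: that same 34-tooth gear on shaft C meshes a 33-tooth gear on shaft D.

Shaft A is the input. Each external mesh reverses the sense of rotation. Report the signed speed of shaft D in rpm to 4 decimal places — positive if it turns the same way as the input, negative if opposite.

Stage 1 [44T→51T]: ω = 3036.0000×44/51 = 2619.2941 rpm, dir flips to −; running = −2619.2941
Stage 2 [66T→34T]: ω = 2619.2941×66/34 = 5084.5121 rpm, dir flips to +; running = +5084.5121
Stage 3 [34T→33T]: ω = 5084.5121×34/33 = 5238.5882 rpm, dir flips to −; running = −5238.5882

-5238.5882 rpm (opposite to input, |ω| = 5238.5882 rpm)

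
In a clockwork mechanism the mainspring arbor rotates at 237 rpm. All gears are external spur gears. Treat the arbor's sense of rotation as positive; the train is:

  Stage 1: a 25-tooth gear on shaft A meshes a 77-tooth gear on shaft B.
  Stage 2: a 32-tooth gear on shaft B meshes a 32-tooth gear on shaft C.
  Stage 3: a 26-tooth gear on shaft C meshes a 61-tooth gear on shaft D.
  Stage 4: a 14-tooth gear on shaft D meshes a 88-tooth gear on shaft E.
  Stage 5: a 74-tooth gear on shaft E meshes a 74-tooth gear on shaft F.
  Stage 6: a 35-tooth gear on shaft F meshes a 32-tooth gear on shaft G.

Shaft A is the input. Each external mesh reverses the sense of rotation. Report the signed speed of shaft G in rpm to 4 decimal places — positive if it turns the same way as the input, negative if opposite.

Stage 1 [25T→77T]: ω = 237.0000×25/77 = 76.9481 rpm, dir flips to −; running = −76.9481
Stage 2 [32T→32T]: ω = 76.9481×32/32 = 76.9481 rpm, dir flips to +; running = +76.9481
Stage 3 [26T→61T]: ω = 76.9481×26/61 = 32.7975 rpm, dir flips to −; running = −32.7975
Stage 4 [14T→88T]: ω = 32.7975×14/88 = 5.2178 rpm, dir flips to +; running = +5.2178
Stage 5 [74T→74T]: ω = 5.2178×74/74 = 5.2178 rpm, dir flips to −; running = −5.2178
Stage 6 [35T→32T]: ω = 5.2178×35/32 = 5.7070 rpm, dir flips to +; running = +5.7070

+5.7070 rpm (same as input, |ω| = 5.7070 rpm)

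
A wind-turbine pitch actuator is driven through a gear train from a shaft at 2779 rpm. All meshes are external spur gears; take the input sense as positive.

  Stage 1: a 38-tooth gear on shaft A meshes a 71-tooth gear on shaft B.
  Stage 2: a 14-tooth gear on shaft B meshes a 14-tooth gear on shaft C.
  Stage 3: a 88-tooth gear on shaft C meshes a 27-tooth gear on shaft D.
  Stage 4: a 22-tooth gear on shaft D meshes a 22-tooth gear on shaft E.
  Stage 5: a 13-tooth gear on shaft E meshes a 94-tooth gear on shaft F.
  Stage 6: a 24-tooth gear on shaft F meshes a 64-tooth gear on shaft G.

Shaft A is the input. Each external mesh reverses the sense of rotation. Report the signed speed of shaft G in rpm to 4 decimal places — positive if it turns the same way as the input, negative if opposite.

Stage 1 [38T→71T]: ω = 2779.0000×38/71 = 1487.3521 rpm, dir flips to −; running = −1487.3521
Stage 2 [14T→14T]: ω = 1487.3521×14/14 = 1487.3521 rpm, dir flips to +; running = +1487.3521
Stage 3 [88T→27T]: ω = 1487.3521×88/27 = 4847.6661 rpm, dir flips to −; running = −4847.6661
Stage 4 [22T→22T]: ω = 4847.6661×22/22 = 4847.6661 rpm, dir flips to +; running = +4847.6661
Stage 5 [13T→94T]: ω = 4847.6661×13/94 = 670.4219 rpm, dir flips to −; running = −670.4219
Stage 6 [24T→64T]: ω = 670.4219×24/64 = 251.4082 rpm, dir flips to +; running = +251.4082

+251.4082 rpm (same as input, |ω| = 251.4082 rpm)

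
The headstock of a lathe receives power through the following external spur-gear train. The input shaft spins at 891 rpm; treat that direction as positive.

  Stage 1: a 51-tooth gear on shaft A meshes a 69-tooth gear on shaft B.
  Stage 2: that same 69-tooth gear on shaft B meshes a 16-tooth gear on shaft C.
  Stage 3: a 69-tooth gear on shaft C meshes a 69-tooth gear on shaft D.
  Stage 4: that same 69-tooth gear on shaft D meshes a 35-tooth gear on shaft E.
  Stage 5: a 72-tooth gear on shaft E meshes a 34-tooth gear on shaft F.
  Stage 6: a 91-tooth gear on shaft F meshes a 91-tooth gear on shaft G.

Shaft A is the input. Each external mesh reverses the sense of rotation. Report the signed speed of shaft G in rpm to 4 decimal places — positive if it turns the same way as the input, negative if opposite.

+11856.6643 rpm (same as input, |ω| = 11856.6643 rpm)

Stage 1 [51T→69T]: ω = 891.0000×51/69 = 658.5652 rpm, dir flips to −; running = −658.5652
Stage 2 [69T→16T]: ω = 658.5652×69/16 = 2840.0625 rpm, dir flips to +; running = +2840.0625
Stage 3 [69T→69T]: ω = 2840.0625×69/69 = 2840.0625 rpm, dir flips to −; running = −2840.0625
Stage 4 [69T→35T]: ω = 2840.0625×69/35 = 5598.9804 rpm, dir flips to +; running = +5598.9804
Stage 5 [72T→34T]: ω = 5598.9804×72/34 = 11856.6643 rpm, dir flips to −; running = −11856.6643
Stage 6 [91T→91T]: ω = 11856.6643×91/91 = 11856.6643 rpm, dir flips to +; running = +11856.6643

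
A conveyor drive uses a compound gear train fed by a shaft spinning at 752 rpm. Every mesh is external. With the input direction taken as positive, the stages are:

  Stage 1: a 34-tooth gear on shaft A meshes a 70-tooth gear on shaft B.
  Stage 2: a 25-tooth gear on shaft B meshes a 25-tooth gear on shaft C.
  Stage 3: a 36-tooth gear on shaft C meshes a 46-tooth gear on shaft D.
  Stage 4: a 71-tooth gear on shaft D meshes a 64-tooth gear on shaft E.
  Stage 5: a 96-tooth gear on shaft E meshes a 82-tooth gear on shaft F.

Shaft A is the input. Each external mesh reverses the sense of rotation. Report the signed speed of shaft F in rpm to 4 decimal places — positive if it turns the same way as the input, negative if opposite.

Stage 1 [34T→70T]: ω = 752.0000×34/70 = 365.2571 rpm, dir flips to −; running = −365.2571
Stage 2 [25T→25T]: ω = 365.2571×25/25 = 365.2571 rpm, dir flips to +; running = +365.2571
Stage 3 [36T→46T]: ω = 365.2571×36/46 = 285.8534 rpm, dir flips to −; running = −285.8534
Stage 4 [71T→64T]: ω = 285.8534×71/64 = 317.1186 rpm, dir flips to +; running = +317.1186
Stage 5 [96T→82T]: ω = 317.1186×96/82 = 371.2608 rpm, dir flips to −; running = −371.2608

-371.2608 rpm (opposite to input, |ω| = 371.2608 rpm)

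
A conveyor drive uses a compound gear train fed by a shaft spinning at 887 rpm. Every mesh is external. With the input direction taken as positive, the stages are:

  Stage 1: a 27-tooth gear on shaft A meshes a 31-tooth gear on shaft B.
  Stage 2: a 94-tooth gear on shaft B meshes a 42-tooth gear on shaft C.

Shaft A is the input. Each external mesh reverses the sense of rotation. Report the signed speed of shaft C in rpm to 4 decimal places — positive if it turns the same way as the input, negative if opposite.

Stage 1 [27T→31T]: ω = 887.0000×27/31 = 772.5484 rpm, dir flips to −; running = −772.5484
Stage 2 [94T→42T]: ω = 772.5484×94/42 = 1729.0369 rpm, dir flips to +; running = +1729.0369

+1729.0369 rpm (same as input, |ω| = 1729.0369 rpm)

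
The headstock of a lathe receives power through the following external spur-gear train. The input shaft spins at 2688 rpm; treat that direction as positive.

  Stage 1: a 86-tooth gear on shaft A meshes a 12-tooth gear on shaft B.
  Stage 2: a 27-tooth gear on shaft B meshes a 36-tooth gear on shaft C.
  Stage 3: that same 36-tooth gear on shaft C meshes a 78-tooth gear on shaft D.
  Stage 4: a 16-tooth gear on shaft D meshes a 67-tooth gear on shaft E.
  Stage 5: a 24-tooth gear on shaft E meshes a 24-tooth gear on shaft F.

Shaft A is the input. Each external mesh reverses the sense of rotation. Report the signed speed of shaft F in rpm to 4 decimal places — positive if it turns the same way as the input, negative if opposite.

Stage 1 [86T→12T]: ω = 2688.0000×86/12 = 19264.0000 rpm, dir flips to −; running = −19264.0000
Stage 2 [27T→36T]: ω = 19264.0000×27/36 = 14448.0000 rpm, dir flips to +; running = +14448.0000
Stage 3 [36T→78T]: ω = 14448.0000×36/78 = 6668.3077 rpm, dir flips to −; running = −6668.3077
Stage 4 [16T→67T]: ω = 6668.3077×16/67 = 1592.4317 rpm, dir flips to +; running = +1592.4317
Stage 5 [24T→24T]: ω = 1592.4317×24/24 = 1592.4317 rpm, dir flips to −; running = −1592.4317

-1592.4317 rpm (opposite to input, |ω| = 1592.4317 rpm)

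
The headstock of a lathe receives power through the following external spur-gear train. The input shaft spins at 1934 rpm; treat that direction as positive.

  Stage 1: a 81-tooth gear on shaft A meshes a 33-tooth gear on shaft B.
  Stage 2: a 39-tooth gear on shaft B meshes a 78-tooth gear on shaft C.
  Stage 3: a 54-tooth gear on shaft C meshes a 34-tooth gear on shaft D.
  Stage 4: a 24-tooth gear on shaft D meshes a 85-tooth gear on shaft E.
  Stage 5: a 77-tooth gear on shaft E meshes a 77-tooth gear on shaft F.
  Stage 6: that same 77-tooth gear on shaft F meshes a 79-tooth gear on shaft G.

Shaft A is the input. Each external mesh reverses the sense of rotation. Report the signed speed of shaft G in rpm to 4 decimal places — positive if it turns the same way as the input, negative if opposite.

+1037.4528 rpm (same as input, |ω| = 1037.4528 rpm)

Stage 1 [81T→33T]: ω = 1934.0000×81/33 = 4747.0909 rpm, dir flips to −; running = −4747.0909
Stage 2 [39T→78T]: ω = 4747.0909×39/78 = 2373.5455 rpm, dir flips to +; running = +2373.5455
Stage 3 [54T→34T]: ω = 2373.5455×54/34 = 3769.7487 rpm, dir flips to −; running = −3769.7487
Stage 4 [24T→85T]: ω = 3769.7487×24/85 = 1064.3996 rpm, dir flips to +; running = +1064.3996
Stage 5 [77T→77T]: ω = 1064.3996×77/77 = 1064.3996 rpm, dir flips to −; running = −1064.3996
Stage 6 [77T→79T]: ω = 1064.3996×77/79 = 1037.4528 rpm, dir flips to +; running = +1037.4528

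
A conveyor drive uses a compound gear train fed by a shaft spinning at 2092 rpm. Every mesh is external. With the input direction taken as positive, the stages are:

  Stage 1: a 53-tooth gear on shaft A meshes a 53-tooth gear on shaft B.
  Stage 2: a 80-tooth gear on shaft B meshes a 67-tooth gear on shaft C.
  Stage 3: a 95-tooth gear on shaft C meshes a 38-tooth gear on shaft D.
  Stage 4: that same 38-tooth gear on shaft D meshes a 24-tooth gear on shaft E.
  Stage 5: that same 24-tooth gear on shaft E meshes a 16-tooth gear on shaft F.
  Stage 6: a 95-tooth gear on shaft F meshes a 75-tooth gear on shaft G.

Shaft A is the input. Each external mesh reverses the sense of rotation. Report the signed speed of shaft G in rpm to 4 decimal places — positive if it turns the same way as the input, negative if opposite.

Stage 1 [53T→53T]: ω = 2092.0000×53/53 = 2092.0000 rpm, dir flips to −; running = −2092.0000
Stage 2 [80T→67T]: ω = 2092.0000×80/67 = 2497.9104 rpm, dir flips to +; running = +2497.9104
Stage 3 [95T→38T]: ω = 2497.9104×95/38 = 6244.7761 rpm, dir flips to −; running = −6244.7761
Stage 4 [38T→24T]: ω = 6244.7761×38/24 = 9887.5622 rpm, dir flips to +; running = +9887.5622
Stage 5 [24T→16T]: ω = 9887.5622×24/16 = 14831.3433 rpm, dir flips to −; running = −14831.3433
Stage 6 [95T→75T]: ω = 14831.3433×95/75 = 18786.3682 rpm, dir flips to +; running = +18786.3682

+18786.3682 rpm (same as input, |ω| = 18786.3682 rpm)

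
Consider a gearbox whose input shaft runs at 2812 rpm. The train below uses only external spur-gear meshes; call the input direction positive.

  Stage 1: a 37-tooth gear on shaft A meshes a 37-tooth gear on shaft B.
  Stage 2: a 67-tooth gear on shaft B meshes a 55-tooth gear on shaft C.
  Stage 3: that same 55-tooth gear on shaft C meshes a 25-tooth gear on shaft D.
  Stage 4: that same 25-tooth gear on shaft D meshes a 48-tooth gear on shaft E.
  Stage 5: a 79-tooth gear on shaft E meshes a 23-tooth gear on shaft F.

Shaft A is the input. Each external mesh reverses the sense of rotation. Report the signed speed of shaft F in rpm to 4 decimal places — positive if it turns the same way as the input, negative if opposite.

Stage 1 [37T→37T]: ω = 2812.0000×37/37 = 2812.0000 rpm, dir flips to −; running = −2812.0000
Stage 2 [67T→55T]: ω = 2812.0000×67/55 = 3425.5273 rpm, dir flips to +; running = +3425.5273
Stage 3 [55T→25T]: ω = 3425.5273×55/25 = 7536.1600 rpm, dir flips to −; running = −7536.1600
Stage 4 [25T→48T]: ω = 7536.1600×25/48 = 3925.0833 rpm, dir flips to +; running = +3925.0833
Stage 5 [79T→23T]: ω = 3925.0833×79/23 = 13481.8080 rpm, dir flips to −; running = −13481.8080

-13481.8080 rpm (opposite to input, |ω| = 13481.8080 rpm)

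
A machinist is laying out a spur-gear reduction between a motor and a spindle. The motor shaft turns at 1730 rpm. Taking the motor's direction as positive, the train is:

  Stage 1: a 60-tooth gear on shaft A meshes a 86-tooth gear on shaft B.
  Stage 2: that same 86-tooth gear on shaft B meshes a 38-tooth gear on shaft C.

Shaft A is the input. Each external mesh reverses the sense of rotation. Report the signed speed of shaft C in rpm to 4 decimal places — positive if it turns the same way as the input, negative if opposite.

+2731.5789 rpm (same as input, |ω| = 2731.5789 rpm)

Stage 1 [60T→86T]: ω = 1730.0000×60/86 = 1206.9767 rpm, dir flips to −; running = −1206.9767
Stage 2 [86T→38T]: ω = 1206.9767×86/38 = 2731.5789 rpm, dir flips to +; running = +2731.5789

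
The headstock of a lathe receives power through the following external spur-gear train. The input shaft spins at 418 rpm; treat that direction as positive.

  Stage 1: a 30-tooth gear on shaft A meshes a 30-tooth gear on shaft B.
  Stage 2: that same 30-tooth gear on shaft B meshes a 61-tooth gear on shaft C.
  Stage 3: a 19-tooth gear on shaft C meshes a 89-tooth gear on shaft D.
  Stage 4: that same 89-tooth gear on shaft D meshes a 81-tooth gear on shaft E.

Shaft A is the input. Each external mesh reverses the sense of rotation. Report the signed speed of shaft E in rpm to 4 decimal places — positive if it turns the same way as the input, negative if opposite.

+48.2210 rpm (same as input, |ω| = 48.2210 rpm)

Stage 1 [30T→30T]: ω = 418.0000×30/30 = 418.0000 rpm, dir flips to −; running = −418.0000
Stage 2 [30T→61T]: ω = 418.0000×30/61 = 205.5738 rpm, dir flips to +; running = +205.5738
Stage 3 [19T→89T]: ω = 205.5738×19/89 = 43.8865 rpm, dir flips to −; running = −43.8865
Stage 4 [89T→81T]: ω = 43.8865×89/81 = 48.2210 rpm, dir flips to +; running = +48.2210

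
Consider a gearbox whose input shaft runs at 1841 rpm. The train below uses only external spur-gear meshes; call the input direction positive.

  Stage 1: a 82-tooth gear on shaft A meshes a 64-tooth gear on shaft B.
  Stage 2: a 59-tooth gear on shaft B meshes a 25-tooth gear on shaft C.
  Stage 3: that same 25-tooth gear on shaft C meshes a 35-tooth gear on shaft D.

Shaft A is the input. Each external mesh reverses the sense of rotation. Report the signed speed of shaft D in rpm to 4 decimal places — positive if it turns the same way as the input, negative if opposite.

-3976.2312 rpm (opposite to input, |ω| = 3976.2312 rpm)

Stage 1 [82T→64T]: ω = 1841.0000×82/64 = 2358.7812 rpm, dir flips to −; running = −2358.7812
Stage 2 [59T→25T]: ω = 2358.7812×59/25 = 5566.7238 rpm, dir flips to +; running = +5566.7238
Stage 3 [25T→35T]: ω = 5566.7238×25/35 = 3976.2312 rpm, dir flips to −; running = −3976.2312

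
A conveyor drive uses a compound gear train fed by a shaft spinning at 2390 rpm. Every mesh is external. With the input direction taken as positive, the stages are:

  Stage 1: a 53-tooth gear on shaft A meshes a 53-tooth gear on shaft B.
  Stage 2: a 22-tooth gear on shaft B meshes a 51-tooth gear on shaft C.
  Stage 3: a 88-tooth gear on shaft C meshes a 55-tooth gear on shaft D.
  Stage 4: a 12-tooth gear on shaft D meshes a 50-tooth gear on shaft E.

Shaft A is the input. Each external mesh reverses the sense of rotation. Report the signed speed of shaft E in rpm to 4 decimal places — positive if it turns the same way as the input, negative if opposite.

Stage 1 [53T→53T]: ω = 2390.0000×53/53 = 2390.0000 rpm, dir flips to −; running = −2390.0000
Stage 2 [22T→51T]: ω = 2390.0000×22/51 = 1030.9804 rpm, dir flips to +; running = +1030.9804
Stage 3 [88T→55T]: ω = 1030.9804×88/55 = 1649.5686 rpm, dir flips to −; running = −1649.5686
Stage 4 [12T→50T]: ω = 1649.5686×12/50 = 395.8965 rpm, dir flips to +; running = +395.8965

+395.8965 rpm (same as input, |ω| = 395.8965 rpm)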